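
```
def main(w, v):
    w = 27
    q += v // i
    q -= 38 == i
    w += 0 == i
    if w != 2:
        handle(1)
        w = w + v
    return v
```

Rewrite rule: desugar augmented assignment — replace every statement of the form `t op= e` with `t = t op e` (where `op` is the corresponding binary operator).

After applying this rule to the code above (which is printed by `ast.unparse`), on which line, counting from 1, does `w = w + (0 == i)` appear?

Transformed code:
def main(w, v):
    w = 27
    q = q + v // i
    q = q - (38 == i)
    w = w + (0 == i)
    if w != 2:
        handle(1)
        w = w + v
    return v

5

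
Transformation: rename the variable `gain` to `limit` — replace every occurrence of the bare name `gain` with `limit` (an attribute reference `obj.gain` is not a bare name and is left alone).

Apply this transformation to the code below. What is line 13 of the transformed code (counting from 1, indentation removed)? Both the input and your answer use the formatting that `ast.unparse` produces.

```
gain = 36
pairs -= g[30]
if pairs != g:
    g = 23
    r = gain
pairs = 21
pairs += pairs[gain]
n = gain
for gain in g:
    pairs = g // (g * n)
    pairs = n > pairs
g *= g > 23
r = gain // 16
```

Transformed code:
limit = 36
pairs -= g[30]
if pairs != g:
    g = 23
    r = limit
pairs = 21
pairs += pairs[limit]
n = limit
for limit in g:
    pairs = g // (g * n)
    pairs = n > pairs
g *= g > 23
r = limit // 16

r = limit // 16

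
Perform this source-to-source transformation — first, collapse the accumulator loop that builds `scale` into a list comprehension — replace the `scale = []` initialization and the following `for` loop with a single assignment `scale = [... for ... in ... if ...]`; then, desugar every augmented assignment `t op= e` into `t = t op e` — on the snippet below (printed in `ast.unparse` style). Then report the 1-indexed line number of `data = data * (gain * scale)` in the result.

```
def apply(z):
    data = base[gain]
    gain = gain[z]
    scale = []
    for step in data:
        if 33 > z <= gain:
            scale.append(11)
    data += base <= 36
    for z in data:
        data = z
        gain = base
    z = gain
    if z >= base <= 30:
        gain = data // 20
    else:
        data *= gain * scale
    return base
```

Transformed code:
def apply(z):
    data = base[gain]
    gain = gain[z]
    scale = [11 for step in data if 33 > z <= gain]
    data = data + (base <= 36)
    for z in data:
        data = z
        gain = base
    z = gain
    if z >= base <= 30:
        gain = data // 20
    else:
        data = data * (gain * scale)
    return base

13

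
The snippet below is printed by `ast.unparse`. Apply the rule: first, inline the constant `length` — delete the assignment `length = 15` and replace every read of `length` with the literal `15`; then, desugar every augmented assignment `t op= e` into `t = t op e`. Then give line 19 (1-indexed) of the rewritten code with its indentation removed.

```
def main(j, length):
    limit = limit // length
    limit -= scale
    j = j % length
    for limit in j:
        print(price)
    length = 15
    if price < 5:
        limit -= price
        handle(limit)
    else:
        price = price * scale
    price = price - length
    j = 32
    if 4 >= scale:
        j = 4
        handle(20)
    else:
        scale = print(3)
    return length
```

return 15

Transformed code:
def main(j, length):
    limit = limit // 15
    limit = limit - scale
    j = j % 15
    for limit in j:
        print(price)
    if price < 5:
        limit = limit - price
        handle(limit)
    else:
        price = price * scale
    price = price - 15
    j = 32
    if 4 >= scale:
        j = 4
        handle(20)
    else:
        scale = print(3)
    return 15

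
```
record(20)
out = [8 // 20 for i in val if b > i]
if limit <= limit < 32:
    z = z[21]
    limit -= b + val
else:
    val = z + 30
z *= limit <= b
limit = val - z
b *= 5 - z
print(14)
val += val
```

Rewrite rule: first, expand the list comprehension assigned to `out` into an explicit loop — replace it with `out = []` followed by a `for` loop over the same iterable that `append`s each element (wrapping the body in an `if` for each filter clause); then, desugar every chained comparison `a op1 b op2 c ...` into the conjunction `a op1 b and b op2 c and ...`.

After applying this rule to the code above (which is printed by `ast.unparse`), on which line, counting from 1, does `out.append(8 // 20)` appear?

Transformed code:
record(20)
out = []
for i in val:
    if b > i:
        out.append(8 // 20)
if limit <= limit and limit < 32:
    z = z[21]
    limit -= b + val
else:
    val = z + 30
z *= limit <= b
limit = val - z
b *= 5 - z
print(14)
val += val

5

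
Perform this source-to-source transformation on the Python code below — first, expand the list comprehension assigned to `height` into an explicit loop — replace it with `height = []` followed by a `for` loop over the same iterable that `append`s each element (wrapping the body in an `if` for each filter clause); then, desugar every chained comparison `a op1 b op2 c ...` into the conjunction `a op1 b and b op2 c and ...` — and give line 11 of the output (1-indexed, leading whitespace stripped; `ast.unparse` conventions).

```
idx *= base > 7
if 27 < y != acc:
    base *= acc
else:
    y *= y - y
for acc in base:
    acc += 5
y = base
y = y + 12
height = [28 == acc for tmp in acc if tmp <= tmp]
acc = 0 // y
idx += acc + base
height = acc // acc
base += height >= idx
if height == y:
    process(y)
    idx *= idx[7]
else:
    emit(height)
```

for tmp in acc:

Transformed code:
idx *= base > 7
if 27 < y and y != acc:
    base *= acc
else:
    y *= y - y
for acc in base:
    acc += 5
y = base
y = y + 12
height = []
for tmp in acc:
    if tmp <= tmp:
        height.append(28 == acc)
acc = 0 // y
idx += acc + base
height = acc // acc
base += height >= idx
if height == y:
    process(y)
    idx *= idx[7]
else:
    emit(height)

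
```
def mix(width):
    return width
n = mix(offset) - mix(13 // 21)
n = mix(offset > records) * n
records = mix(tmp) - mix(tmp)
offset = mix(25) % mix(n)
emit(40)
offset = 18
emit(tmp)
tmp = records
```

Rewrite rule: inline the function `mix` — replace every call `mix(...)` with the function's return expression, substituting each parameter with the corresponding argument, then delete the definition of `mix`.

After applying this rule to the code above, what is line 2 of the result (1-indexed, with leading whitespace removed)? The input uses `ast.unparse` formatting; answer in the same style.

n = (offset > records) * n

Transformed code:
n = offset - 13 // 21
n = (offset > records) * n
records = tmp - tmp
offset = 25 % n
emit(40)
offset = 18
emit(tmp)
tmp = records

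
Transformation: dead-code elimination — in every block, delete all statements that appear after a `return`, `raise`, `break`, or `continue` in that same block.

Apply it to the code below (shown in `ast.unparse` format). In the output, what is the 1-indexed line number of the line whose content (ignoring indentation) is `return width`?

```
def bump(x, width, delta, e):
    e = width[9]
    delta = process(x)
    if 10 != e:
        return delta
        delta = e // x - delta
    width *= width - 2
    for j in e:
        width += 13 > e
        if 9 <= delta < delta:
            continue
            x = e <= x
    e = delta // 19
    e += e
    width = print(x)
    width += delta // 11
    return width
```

15

Transformed code:
def bump(x, width, delta, e):
    e = width[9]
    delta = process(x)
    if 10 != e:
        return delta
    width *= width - 2
    for j in e:
        width += 13 > e
        if 9 <= delta < delta:
            continue
    e = delta // 19
    e += e
    width = print(x)
    width += delta // 11
    return width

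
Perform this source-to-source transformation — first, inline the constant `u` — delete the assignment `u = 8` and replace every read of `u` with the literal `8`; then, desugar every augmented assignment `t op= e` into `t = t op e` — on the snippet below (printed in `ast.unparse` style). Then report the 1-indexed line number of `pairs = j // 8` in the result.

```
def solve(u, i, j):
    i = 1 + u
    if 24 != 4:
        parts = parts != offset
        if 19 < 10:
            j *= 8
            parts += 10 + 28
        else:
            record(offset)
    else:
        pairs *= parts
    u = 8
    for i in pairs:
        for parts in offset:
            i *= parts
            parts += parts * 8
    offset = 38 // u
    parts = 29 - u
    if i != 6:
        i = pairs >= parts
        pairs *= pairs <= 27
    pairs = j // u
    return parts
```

21

Transformed code:
def solve(u, i, j):
    i = 1 + 8
    if 24 != 4:
        parts = parts != offset
        if 19 < 10:
            j = j * 8
            parts = parts + (10 + 28)
        else:
            record(offset)
    else:
        pairs = pairs * parts
    for i in pairs:
        for parts in offset:
            i = i * parts
            parts = parts + parts * 8
    offset = 38 // 8
    parts = 29 - 8
    if i != 6:
        i = pairs >= parts
        pairs = pairs * (pairs <= 27)
    pairs = j // 8
    return parts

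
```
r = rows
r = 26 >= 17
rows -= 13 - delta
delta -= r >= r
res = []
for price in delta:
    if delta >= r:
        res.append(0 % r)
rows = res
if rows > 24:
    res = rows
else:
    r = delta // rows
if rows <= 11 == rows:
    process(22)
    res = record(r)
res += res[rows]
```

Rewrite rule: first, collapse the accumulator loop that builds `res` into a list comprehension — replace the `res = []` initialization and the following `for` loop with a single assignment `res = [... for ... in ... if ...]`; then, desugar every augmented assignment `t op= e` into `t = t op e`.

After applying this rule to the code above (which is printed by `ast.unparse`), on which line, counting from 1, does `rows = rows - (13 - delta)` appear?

Transformed code:
r = rows
r = 26 >= 17
rows = rows - (13 - delta)
delta = delta - (r >= r)
res = [0 % r for price in delta if delta >= r]
rows = res
if rows > 24:
    res = rows
else:
    r = delta // rows
if rows <= 11 == rows:
    process(22)
    res = record(r)
res = res + res[rows]

3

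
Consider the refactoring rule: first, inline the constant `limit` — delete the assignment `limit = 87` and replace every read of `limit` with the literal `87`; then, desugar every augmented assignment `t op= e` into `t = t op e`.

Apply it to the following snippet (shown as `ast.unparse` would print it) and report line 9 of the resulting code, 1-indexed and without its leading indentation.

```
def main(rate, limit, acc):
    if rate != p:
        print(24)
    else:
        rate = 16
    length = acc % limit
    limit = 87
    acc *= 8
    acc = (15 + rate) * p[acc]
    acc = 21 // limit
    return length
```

acc = 21 // 87

Transformed code:
def main(rate, limit, acc):
    if rate != p:
        print(24)
    else:
        rate = 16
    length = acc % 87
    acc = acc * 8
    acc = (15 + rate) * p[acc]
    acc = 21 // 87
    return length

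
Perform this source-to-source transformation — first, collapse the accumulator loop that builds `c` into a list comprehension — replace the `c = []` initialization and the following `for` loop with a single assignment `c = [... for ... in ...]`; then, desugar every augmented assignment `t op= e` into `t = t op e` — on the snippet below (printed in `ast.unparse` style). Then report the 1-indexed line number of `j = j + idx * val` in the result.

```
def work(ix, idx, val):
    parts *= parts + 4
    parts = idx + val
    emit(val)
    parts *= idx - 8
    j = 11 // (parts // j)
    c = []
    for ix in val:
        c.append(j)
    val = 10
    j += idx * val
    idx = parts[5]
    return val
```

9

Transformed code:
def work(ix, idx, val):
    parts = parts * (parts + 4)
    parts = idx + val
    emit(val)
    parts = parts * (idx - 8)
    j = 11 // (parts // j)
    c = [j for ix in val]
    val = 10
    j = j + idx * val
    idx = parts[5]
    return val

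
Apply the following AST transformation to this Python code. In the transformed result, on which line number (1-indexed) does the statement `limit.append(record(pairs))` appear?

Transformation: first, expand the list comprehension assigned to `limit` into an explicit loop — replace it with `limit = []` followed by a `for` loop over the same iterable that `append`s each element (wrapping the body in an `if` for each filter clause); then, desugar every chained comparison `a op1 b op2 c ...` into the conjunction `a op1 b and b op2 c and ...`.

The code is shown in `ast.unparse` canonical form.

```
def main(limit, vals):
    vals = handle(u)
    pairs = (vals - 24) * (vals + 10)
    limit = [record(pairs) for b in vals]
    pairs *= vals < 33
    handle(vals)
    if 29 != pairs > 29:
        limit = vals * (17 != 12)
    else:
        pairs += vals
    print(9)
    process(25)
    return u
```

Transformed code:
def main(limit, vals):
    vals = handle(u)
    pairs = (vals - 24) * (vals + 10)
    limit = []
    for b in vals:
        limit.append(record(pairs))
    pairs *= vals < 33
    handle(vals)
    if 29 != pairs and pairs > 29:
        limit = vals * (17 != 12)
    else:
        pairs += vals
    print(9)
    process(25)
    return u

6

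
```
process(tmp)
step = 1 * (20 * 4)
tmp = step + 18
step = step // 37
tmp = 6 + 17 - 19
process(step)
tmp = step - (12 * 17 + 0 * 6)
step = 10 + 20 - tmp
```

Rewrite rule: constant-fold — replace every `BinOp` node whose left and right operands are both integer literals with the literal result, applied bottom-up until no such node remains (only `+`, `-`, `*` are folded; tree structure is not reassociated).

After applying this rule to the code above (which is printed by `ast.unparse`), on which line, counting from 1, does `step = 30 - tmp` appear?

8

Transformed code:
process(tmp)
step = 80
tmp = step + 18
step = step // 37
tmp = 4
process(step)
tmp = step - 204
step = 30 - tmp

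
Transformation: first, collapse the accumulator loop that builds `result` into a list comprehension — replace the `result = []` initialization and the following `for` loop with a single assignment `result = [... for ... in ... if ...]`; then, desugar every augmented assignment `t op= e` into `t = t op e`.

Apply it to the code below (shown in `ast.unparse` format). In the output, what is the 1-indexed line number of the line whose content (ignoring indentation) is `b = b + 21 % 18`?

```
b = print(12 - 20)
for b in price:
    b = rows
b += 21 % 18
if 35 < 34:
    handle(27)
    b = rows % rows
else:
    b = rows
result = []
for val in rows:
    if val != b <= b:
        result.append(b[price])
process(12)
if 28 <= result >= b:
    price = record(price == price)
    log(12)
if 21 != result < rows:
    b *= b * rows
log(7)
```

4

Transformed code:
b = print(12 - 20)
for b in price:
    b = rows
b = b + 21 % 18
if 35 < 34:
    handle(27)
    b = rows % rows
else:
    b = rows
result = [b[price] for val in rows if val != b <= b]
process(12)
if 28 <= result >= b:
    price = record(price == price)
    log(12)
if 21 != result < rows:
    b = b * (b * rows)
log(7)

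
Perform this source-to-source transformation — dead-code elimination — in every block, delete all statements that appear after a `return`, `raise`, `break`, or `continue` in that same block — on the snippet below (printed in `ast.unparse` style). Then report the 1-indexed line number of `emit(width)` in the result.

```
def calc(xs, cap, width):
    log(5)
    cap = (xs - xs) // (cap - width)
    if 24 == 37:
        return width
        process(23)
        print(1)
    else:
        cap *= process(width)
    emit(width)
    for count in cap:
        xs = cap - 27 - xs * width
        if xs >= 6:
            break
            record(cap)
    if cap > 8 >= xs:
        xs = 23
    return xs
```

Transformed code:
def calc(xs, cap, width):
    log(5)
    cap = (xs - xs) // (cap - width)
    if 24 == 37:
        return width
    else:
        cap *= process(width)
    emit(width)
    for count in cap:
        xs = cap - 27 - xs * width
        if xs >= 6:
            break
    if cap > 8 >= xs:
        xs = 23
    return xs

8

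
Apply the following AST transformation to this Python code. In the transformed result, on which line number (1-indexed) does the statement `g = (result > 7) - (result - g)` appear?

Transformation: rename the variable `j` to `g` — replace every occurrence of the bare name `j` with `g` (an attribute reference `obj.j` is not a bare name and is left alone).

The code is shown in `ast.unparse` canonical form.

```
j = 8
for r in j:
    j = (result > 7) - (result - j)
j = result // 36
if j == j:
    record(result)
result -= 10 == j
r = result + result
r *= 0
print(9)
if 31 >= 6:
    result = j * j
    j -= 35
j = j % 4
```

Transformed code:
g = 8
for r in g:
    g = (result > 7) - (result - g)
g = result // 36
if g == g:
    record(result)
result -= 10 == g
r = result + result
r *= 0
print(9)
if 31 >= 6:
    result = g * g
    g -= 35
g = g % 4

3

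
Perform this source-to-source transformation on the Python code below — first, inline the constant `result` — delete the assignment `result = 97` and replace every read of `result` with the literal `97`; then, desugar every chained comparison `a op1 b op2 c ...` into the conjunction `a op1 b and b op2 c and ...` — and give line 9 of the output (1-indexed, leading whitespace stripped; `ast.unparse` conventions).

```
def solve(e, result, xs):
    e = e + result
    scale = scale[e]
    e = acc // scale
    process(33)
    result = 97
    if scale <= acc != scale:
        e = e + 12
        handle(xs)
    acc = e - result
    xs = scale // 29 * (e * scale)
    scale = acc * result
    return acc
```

acc = e - 97

Transformed code:
def solve(e, result, xs):
    e = e + 97
    scale = scale[e]
    e = acc // scale
    process(33)
    if scale <= acc and acc != scale:
        e = e + 12
        handle(xs)
    acc = e - 97
    xs = scale // 29 * (e * scale)
    scale = acc * 97
    return acc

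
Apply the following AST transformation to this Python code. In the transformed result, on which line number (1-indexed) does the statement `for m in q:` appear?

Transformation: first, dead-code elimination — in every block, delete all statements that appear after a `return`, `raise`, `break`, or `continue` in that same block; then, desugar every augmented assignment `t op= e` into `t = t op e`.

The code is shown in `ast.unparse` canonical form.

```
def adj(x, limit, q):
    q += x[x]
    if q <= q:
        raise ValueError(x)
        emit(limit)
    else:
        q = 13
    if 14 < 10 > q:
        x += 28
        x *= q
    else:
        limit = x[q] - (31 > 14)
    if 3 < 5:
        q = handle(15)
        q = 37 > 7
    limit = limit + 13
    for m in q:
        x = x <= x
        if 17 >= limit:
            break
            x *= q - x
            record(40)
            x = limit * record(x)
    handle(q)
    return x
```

16

Transformed code:
def adj(x, limit, q):
    q = q + x[x]
    if q <= q:
        raise ValueError(x)
    else:
        q = 13
    if 14 < 10 > q:
        x = x + 28
        x = x * q
    else:
        limit = x[q] - (31 > 14)
    if 3 < 5:
        q = handle(15)
        q = 37 > 7
    limit = limit + 13
    for m in q:
        x = x <= x
        if 17 >= limit:
            break
    handle(q)
    return x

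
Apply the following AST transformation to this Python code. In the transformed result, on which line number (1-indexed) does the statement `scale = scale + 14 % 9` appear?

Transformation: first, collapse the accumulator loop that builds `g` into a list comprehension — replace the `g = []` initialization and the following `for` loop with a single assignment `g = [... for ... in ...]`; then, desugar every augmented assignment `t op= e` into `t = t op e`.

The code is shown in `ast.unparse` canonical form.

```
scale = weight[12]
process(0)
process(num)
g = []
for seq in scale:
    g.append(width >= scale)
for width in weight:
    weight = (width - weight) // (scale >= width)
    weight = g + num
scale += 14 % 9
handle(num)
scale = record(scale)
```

Transformed code:
scale = weight[12]
process(0)
process(num)
g = [width >= scale for seq in scale]
for width in weight:
    weight = (width - weight) // (scale >= width)
    weight = g + num
scale = scale + 14 % 9
handle(num)
scale = record(scale)

8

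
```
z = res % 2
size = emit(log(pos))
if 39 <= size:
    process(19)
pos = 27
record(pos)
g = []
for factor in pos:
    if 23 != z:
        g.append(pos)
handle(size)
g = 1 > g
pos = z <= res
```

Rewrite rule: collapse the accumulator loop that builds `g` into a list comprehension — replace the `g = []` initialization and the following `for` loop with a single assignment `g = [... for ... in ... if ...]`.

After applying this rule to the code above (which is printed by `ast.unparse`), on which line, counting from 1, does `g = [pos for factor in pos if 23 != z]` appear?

7

Transformed code:
z = res % 2
size = emit(log(pos))
if 39 <= size:
    process(19)
pos = 27
record(pos)
g = [pos for factor in pos if 23 != z]
handle(size)
g = 1 > g
pos = z <= res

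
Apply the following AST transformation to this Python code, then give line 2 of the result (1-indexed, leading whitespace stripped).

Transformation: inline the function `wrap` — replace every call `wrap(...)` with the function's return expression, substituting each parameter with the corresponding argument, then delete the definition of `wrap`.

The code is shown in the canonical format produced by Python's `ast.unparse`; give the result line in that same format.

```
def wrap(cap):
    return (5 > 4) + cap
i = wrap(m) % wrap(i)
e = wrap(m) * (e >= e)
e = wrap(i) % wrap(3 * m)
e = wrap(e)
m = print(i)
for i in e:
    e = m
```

e = ((5 > 4) + m) * (e >= e)

Transformed code:
i = ((5 > 4) + m) % ((5 > 4) + i)
e = ((5 > 4) + m) * (e >= e)
e = ((5 > 4) + i) % ((5 > 4) + 3 * m)
e = (5 > 4) + e
m = print(i)
for i in e:
    e = m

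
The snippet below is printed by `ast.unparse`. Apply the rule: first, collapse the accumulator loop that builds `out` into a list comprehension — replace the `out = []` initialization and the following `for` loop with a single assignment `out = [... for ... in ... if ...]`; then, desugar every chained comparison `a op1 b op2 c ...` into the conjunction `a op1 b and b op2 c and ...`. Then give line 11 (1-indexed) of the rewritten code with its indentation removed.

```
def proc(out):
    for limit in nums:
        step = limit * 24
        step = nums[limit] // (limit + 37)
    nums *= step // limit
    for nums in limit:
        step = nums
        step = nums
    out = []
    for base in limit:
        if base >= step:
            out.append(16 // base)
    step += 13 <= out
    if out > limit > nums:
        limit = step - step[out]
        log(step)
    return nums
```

Transformed code:
def proc(out):
    for limit in nums:
        step = limit * 24
        step = nums[limit] // (limit + 37)
    nums *= step // limit
    for nums in limit:
        step = nums
        step = nums
    out = [16 // base for base in limit if base >= step]
    step += 13 <= out
    if out > limit and limit > nums:
        limit = step - step[out]
        log(step)
    return nums

if out > limit and limit > nums:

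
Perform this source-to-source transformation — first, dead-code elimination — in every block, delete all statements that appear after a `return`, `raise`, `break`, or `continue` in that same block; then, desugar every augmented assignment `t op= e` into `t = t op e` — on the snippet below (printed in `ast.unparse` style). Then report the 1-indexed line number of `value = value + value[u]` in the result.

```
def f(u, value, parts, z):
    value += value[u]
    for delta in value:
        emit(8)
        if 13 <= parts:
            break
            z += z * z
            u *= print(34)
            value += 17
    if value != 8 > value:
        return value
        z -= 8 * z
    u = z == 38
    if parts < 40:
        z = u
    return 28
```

Transformed code:
def f(u, value, parts, z):
    value = value + value[u]
    for delta in value:
        emit(8)
        if 13 <= parts:
            break
    if value != 8 > value:
        return value
    u = z == 38
    if parts < 40:
        z = u
    return 28

2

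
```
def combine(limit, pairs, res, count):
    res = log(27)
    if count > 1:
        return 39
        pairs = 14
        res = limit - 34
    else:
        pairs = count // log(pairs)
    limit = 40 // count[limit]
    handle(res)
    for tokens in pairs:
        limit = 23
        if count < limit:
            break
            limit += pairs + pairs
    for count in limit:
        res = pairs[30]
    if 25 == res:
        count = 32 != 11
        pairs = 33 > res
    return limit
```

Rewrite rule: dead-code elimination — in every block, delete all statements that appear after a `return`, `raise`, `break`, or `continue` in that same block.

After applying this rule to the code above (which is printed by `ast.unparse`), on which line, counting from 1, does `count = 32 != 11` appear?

Transformed code:
def combine(limit, pairs, res, count):
    res = log(27)
    if count > 1:
        return 39
    else:
        pairs = count // log(pairs)
    limit = 40 // count[limit]
    handle(res)
    for tokens in pairs:
        limit = 23
        if count < limit:
            break
    for count in limit:
        res = pairs[30]
    if 25 == res:
        count = 32 != 11
        pairs = 33 > res
    return limit

16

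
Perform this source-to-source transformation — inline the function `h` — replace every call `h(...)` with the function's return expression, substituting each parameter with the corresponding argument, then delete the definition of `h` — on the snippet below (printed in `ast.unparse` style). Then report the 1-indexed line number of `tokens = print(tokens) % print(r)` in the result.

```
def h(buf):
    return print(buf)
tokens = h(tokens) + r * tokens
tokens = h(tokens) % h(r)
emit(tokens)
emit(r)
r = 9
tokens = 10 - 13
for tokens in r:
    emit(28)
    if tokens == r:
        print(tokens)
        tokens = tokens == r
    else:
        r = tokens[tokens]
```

Transformed code:
tokens = print(tokens) + r * tokens
tokens = print(tokens) % print(r)
emit(tokens)
emit(r)
r = 9
tokens = 10 - 13
for tokens in r:
    emit(28)
    if tokens == r:
        print(tokens)
        tokens = tokens == r
    else:
        r = tokens[tokens]

2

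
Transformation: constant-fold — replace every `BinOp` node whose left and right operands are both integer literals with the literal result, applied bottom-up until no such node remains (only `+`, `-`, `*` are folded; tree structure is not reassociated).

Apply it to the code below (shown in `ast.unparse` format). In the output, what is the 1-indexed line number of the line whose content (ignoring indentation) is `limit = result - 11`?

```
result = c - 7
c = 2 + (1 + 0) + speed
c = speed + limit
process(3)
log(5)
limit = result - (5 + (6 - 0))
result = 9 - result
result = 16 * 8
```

6

Transformed code:
result = c - 7
c = 3 + speed
c = speed + limit
process(3)
log(5)
limit = result - 11
result = 9 - result
result = 128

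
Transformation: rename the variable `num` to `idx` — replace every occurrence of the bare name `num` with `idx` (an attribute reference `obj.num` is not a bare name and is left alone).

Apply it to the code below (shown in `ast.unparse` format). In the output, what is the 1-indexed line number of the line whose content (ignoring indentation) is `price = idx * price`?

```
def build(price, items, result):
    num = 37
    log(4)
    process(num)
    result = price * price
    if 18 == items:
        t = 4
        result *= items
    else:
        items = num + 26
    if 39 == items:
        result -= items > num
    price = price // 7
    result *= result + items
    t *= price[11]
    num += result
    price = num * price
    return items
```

Transformed code:
def build(price, items, result):
    idx = 37
    log(4)
    process(idx)
    result = price * price
    if 18 == items:
        t = 4
        result *= items
    else:
        items = idx + 26
    if 39 == items:
        result -= items > idx
    price = price // 7
    result *= result + items
    t *= price[11]
    idx += result
    price = idx * price
    return items

17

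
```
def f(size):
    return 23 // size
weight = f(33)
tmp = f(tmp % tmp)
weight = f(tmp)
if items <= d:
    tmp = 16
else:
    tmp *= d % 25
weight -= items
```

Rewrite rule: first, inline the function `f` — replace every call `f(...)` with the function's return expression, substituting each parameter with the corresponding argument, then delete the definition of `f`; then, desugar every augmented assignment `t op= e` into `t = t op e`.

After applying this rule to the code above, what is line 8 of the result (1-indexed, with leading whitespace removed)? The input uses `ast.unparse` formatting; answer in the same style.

Transformed code:
weight = 23 // 33
tmp = 23 // (tmp % tmp)
weight = 23 // tmp
if items <= d:
    tmp = 16
else:
    tmp = tmp * (d % 25)
weight = weight - items

weight = weight - items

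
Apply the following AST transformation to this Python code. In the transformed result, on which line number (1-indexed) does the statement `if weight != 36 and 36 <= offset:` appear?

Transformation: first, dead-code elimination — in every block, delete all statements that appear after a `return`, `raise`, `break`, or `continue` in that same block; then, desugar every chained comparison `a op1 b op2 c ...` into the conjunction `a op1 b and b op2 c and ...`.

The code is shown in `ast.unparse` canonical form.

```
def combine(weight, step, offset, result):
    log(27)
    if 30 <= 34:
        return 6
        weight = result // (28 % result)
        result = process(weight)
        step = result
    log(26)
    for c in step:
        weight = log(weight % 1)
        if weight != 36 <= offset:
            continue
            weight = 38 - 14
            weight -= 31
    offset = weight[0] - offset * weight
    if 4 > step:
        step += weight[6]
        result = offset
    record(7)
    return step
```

Transformed code:
def combine(weight, step, offset, result):
    log(27)
    if 30 <= 34:
        return 6
    log(26)
    for c in step:
        weight = log(weight % 1)
        if weight != 36 and 36 <= offset:
            continue
    offset = weight[0] - offset * weight
    if 4 > step:
        step += weight[6]
        result = offset
    record(7)
    return step

8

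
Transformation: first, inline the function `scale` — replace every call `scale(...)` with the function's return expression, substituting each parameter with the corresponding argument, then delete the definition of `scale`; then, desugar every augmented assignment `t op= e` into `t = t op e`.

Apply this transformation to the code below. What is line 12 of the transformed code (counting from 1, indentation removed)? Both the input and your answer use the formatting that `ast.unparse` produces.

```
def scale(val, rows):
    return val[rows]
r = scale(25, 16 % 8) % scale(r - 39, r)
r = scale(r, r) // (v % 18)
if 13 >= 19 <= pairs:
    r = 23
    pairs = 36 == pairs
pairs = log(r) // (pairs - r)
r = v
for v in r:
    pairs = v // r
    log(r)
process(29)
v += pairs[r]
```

Transformed code:
r = 25[16 % 8] % (r - 39)[r]
r = r[r] // (v % 18)
if 13 >= 19 <= pairs:
    r = 23
    pairs = 36 == pairs
pairs = log(r) // (pairs - r)
r = v
for v in r:
    pairs = v // r
    log(r)
process(29)
v = v + pairs[r]

v = v + pairs[r]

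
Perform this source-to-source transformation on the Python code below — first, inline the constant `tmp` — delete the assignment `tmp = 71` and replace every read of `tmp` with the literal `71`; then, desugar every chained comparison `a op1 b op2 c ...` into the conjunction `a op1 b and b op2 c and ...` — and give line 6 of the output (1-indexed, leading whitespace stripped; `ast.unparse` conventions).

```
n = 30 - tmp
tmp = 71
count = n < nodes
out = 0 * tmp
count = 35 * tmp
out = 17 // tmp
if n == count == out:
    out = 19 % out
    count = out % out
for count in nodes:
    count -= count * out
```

if n == count and count == out:

Transformed code:
n = 30 - 71
count = n < nodes
out = 0 * 71
count = 35 * 71
out = 17 // 71
if n == count and count == out:
    out = 19 % out
    count = out % out
for count in nodes:
    count -= count * out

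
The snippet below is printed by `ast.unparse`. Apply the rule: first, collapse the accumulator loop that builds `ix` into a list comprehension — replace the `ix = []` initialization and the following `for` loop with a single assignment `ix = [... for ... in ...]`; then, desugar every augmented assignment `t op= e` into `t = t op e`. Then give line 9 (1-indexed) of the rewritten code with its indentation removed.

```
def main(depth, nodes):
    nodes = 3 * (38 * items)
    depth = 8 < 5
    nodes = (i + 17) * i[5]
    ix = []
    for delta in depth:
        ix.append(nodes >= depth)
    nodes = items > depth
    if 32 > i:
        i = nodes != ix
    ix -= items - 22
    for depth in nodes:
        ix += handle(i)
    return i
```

Transformed code:
def main(depth, nodes):
    nodes = 3 * (38 * items)
    depth = 8 < 5
    nodes = (i + 17) * i[5]
    ix = [nodes >= depth for delta in depth]
    nodes = items > depth
    if 32 > i:
        i = nodes != ix
    ix = ix - (items - 22)
    for depth in nodes:
        ix = ix + handle(i)
    return i

ix = ix - (items - 22)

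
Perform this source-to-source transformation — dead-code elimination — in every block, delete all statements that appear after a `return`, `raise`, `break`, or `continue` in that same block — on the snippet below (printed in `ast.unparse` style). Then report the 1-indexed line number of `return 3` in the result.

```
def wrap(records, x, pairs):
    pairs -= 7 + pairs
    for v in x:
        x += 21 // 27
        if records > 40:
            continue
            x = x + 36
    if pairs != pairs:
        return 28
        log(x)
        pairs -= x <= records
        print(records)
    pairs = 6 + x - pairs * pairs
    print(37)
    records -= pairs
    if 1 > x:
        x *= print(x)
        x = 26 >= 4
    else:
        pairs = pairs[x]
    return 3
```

17

Transformed code:
def wrap(records, x, pairs):
    pairs -= 7 + pairs
    for v in x:
        x += 21 // 27
        if records > 40:
            continue
    if pairs != pairs:
        return 28
    pairs = 6 + x - pairs * pairs
    print(37)
    records -= pairs
    if 1 > x:
        x *= print(x)
        x = 26 >= 4
    else:
        pairs = pairs[x]
    return 3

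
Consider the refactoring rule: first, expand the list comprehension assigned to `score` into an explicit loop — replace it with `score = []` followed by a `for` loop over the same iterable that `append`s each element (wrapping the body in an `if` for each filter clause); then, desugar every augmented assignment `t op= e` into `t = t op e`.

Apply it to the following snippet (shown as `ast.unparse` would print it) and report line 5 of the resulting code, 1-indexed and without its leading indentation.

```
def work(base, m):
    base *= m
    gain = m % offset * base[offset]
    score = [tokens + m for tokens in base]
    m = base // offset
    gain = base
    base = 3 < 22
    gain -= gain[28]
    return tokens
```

Transformed code:
def work(base, m):
    base = base * m
    gain = m % offset * base[offset]
    score = []
    for tokens in base:
        score.append(tokens + m)
    m = base // offset
    gain = base
    base = 3 < 22
    gain = gain - gain[28]
    return tokens

for tokens in base:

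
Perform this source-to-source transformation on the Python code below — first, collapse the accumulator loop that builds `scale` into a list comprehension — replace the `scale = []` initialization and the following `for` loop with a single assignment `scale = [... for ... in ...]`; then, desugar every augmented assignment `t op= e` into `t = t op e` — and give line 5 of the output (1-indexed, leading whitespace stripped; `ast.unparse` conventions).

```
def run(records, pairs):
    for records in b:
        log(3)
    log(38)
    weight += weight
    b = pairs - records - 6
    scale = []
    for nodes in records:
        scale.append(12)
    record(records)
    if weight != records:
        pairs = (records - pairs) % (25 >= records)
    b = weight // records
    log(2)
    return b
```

weight = weight + weight

Transformed code:
def run(records, pairs):
    for records in b:
        log(3)
    log(38)
    weight = weight + weight
    b = pairs - records - 6
    scale = [12 for nodes in records]
    record(records)
    if weight != records:
        pairs = (records - pairs) % (25 >= records)
    b = weight // records
    log(2)
    return b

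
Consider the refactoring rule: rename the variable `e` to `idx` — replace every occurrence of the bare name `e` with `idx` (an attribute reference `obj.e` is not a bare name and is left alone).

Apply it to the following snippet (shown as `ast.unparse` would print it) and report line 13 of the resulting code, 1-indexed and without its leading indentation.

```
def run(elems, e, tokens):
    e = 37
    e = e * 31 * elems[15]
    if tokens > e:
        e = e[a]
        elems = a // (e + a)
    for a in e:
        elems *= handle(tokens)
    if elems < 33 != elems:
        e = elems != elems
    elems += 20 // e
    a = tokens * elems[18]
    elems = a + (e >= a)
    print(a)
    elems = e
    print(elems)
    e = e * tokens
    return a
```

elems = a + (idx >= a)

Transformed code:
def run(elems, idx, tokens):
    idx = 37
    idx = idx * 31 * elems[15]
    if tokens > idx:
        idx = idx[a]
        elems = a // (idx + a)
    for a in idx:
        elems *= handle(tokens)
    if elems < 33 != elems:
        idx = elems != elems
    elems += 20 // idx
    a = tokens * elems[18]
    elems = a + (idx >= a)
    print(a)
    elems = idx
    print(elems)
    idx = idx * tokens
    return a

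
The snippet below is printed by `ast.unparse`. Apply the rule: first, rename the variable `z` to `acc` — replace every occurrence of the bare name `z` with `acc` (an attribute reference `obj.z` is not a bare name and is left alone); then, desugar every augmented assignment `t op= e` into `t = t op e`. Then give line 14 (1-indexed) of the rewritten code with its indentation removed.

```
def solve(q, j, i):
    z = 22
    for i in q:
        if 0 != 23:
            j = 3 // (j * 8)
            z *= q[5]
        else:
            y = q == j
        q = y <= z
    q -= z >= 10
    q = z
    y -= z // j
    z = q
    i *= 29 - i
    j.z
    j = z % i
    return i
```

Transformed code:
def solve(q, j, i):
    acc = 22
    for i in q:
        if 0 != 23:
            j = 3 // (j * 8)
            acc = acc * q[5]
        else:
            y = q == j
        q = y <= acc
    q = q - (acc >= 10)
    q = acc
    y = y - acc // j
    acc = q
    i = i * (29 - i)
    j.z
    j = acc % i
    return i

i = i * (29 - i)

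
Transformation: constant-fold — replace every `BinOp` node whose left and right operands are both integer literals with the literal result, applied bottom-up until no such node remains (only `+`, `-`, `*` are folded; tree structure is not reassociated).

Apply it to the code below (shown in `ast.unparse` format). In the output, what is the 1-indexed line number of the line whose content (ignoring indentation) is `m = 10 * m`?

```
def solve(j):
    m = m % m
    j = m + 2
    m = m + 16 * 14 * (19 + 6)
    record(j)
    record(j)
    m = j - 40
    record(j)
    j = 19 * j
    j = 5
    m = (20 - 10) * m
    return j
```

11

Transformed code:
def solve(j):
    m = m % m
    j = m + 2
    m = m + 5600
    record(j)
    record(j)
    m = j - 40
    record(j)
    j = 19 * j
    j = 5
    m = 10 * m
    return j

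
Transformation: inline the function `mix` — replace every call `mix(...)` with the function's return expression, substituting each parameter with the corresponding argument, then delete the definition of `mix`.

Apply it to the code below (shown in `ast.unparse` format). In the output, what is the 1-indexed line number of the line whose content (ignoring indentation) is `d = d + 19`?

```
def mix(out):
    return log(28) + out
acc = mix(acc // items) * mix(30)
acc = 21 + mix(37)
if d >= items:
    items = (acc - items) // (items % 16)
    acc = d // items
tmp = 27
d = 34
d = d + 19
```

8

Transformed code:
acc = (log(28) + acc // items) * (log(28) + 30)
acc = 21 + (log(28) + 37)
if d >= items:
    items = (acc - items) // (items % 16)
    acc = d // items
tmp = 27
d = 34
d = d + 19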